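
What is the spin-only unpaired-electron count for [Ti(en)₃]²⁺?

2

Summing ligand charges against the +2 overall charge gives an oxidation state of +2 for titanium.
Titanium is a group-4 element; Ti(II) is therefore d².
Counting donor atoms: 3×ethylenediamine (bidentate) → 6 donors. Coordination number = 6.
In an octahedral field the d² configuration is t₂g²e_g⁰ (only one arrangement possible), giving 2 unpaired electrons.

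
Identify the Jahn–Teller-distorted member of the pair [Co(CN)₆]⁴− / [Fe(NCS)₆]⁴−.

[Co(CN)₆]⁴−

[Co(CN)₆]⁴−: Ligand charges: each cyanide is −1. With an overall charge of −4 the cobalt centre must be in the +2 oxidation state. Co sits in group 9, so the d-electron count is 9 − 2 = 7. Cyanide is a strong-field ligand (high in the spectrochemical series) for a first-row metal, so the complex is low-spin. The t₂g⁶e_g¹ (low-spin) configuration has an unevenly filled e_g set; the Jahn–Teller theorem predicts a tetragonal distortion (typically axial elongation) to lift the degeneracy.
[Fe(NCS)₆]⁴−: Ligand charges: each isothiocyanate is −1. With an overall charge of −4 the iron centre must be in the +2 oxidation state. Group 8 minus oxidation state 2 gives a d⁶ configuration. Isothiocyanate is a weak-field ligand for a first-row metal, so the complex is high-spin. The d⁶ configuration leaves the e_g set evenly filled (or empty) — no strong Jahn–Teller driving force.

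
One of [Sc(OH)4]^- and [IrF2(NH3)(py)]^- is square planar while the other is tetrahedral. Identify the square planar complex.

[IrF2(NH3)(py)]^-

For [Sc(OH)4]^-: Summing ligand charges against the −1 overall charge gives an oxidation state of +3 for scandium. Sc sits in group 3, so the d-electron count is 3 − 3 = 0. A d⁰ ion has no crystal-field stabilisation preference between square planar and tetrahedral, so four ligands adopt the sterically favoured tetrahedral geometry. → tetrahedral.
For [IrF2(NH3)(py)]^-: Ligand charges: each fluoride is −1; ammonia is neutral; pyridine is neutral. With an overall charge of −1 the iridium centre must be in the +1 oxidation state. Iridium is a group-9 element; Ir(I) is therefore d⁸. A 5d d⁸ ion has a large crystal-field splitting; square planar leaves the high-energy d_{x²−y²} orbital empty and maximises CFSE. → square planar.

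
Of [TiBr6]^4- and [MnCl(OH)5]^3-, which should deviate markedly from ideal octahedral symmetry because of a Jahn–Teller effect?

[TiBr6]^4-: Ligand charges: each bromide is −1. With an overall charge of −4 the titanium centre must be in the +2 oxidation state. Ti sits in group 4, so the d-electron count is 4 − 2 = 2. The d² configuration leaves the e_g set evenly filled (or empty) — no strong Jahn–Teller driving force.
[MnCl(OH)5]^3-: Ligand charges: each chloride is −1; each hydroxide is −1. With an overall charge of −3 the manganese centre must be in the +3 oxidation state. Manganese is a group-7 element; Mn(III) is therefore d⁴. Chloride and hydroxide are weak-field ligands for a first-row metal, so the complex is high-spin. The t₂g³e_g¹ (high-spin) configuration has an unevenly filled e_g set; the Jahn–Teller theorem predicts a tetragonal distortion (typically axial elongation) to lift the degeneracy.

[MnCl(OH)5]^3-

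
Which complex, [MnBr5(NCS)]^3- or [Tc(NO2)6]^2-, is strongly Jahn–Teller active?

[MnBr5(NCS)]^3-: Each bromide is −1; each isothiocyanate is −1; balancing the −3 overall charge requires Mn(III). Group 7 minus oxidation state 3 gives a d⁴ configuration. Bromide and isothiocyanate are weak-field ligands for a first-row metal, so the complex is high-spin. The t₂g³e_g¹ (high-spin) configuration has an unevenly filled e_g set; the Jahn–Teller theorem predicts a tetragonal distortion (typically axial elongation) to lift the degeneracy.
[Tc(NO2)6]^2-: Ligand charges: each nitro (N-bound nitrite) is −1. With an overall charge of −2 the technetium centre must be in the +4 oxidation state. Technetium is a group-7 element; Tc(IV) is therefore d³. The d³ configuration leaves the e_g set evenly filled (or empty) — no strong Jahn–Teller driving force.

[MnBr5(NCS)]^3-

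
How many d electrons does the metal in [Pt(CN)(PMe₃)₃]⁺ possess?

Summing ligand charges against the +1 overall charge gives an oxidation state of +2 for platinum.
Group 10 minus oxidation state 2 gives a d⁸ configuration.

d8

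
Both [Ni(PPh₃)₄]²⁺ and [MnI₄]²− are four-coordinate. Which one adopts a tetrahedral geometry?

[MnI₄]²−

For [Ni(PPh₃)₄]²⁺: Ligand charges: triphenylphosphine is neutral. With an overall charge of +2 the nickel centre must be in the +2 oxidation state. Ni sits in group 10, so the d-electron count is 10 − 2 = 8. Triphenylphosphine is a strong-field ligand (high in the spectrochemical series). A 3d d⁸ ion with strong-field ligands gains enough CFSE to favour square planar over tetrahedral. → square planar.
For [MnI₄]²−: Summing ligand charges against the −2 overall charge gives an oxidation state of +2 for manganese. Group 7 minus oxidation state 2 gives a d⁵ configuration. A high-spin d⁵ ion has zero CFSE in either geometry, so four ligands adopt the sterically favoured tetrahedral geometry. → tetrahedral.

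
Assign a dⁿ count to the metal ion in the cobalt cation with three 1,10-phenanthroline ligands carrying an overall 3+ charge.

d⁶

Summing ligand charges against the +3 overall charge gives an oxidation state of +3 for cobalt.
Cobalt is a group-9 element; Co(III) is therefore d⁶.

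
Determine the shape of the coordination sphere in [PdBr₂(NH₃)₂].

square planar

Ligand charges: each bromide is −1; ammonia is neutral. With an overall charge of 0 the palladium centre must be in the +2 oxidation state.
Pd sits in group 10, so the d-electron count is 10 − 2 = 8.
With 4 monodentate ligands the coordination number is 4.
A 4d d⁸ ion has a large crystal-field splitting; square planar leaves the high-energy d_{x²−y²} orbital empty and maximises CFSE.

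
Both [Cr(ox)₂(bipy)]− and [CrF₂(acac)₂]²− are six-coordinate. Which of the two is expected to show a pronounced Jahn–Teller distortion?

[CrF₂(acac)₂]²−

[Cr(ox)₂(bipy)]−: Each oxalate is −2; 2,2′-bipyridine is neutral; balancing the −1 overall charge requires Cr(III). Chromium is a group-6 element; Cr(III) is therefore d³. The d³ configuration leaves the e_g set evenly filled (or empty) — no strong Jahn–Teller driving force.
[CrF₂(acac)₂]²−: Summing ligand charges against the −2 overall charge gives an oxidation state of +2 for chromium. Chromium is a group-6 element; Cr(II) is therefore d⁴. Acetylacetonate and fluoride are weak-field ligands for a first-row metal, so the complex is high-spin. The t₂g³e_g¹ (high-spin) configuration has an unevenly filled e_g set; the Jahn–Teller theorem predicts a tetragonal distortion (typically axial elongation) to lift the degeneracy.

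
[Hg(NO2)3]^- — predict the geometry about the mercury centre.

trigonal planar

Summing ligand charges against the −1 overall charge gives an oxidation state of +2 for mercury.
Hg sits in group 12, so the d-electron count is 12 − 2 = 10.
With 3 monodentate ligands the coordination number is 3.
Three ligands around a d¹⁰ centre minimise repulsion in a trigonal-planar arrangement.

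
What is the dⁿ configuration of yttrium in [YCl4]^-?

Summing ligand charges against the −1 overall charge gives an oxidation state of +3 for yttrium.
Yttrium is a group-3 element; Y(III) is therefore d⁰.

d0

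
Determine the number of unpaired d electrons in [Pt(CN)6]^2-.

Summing ligand charges against the −2 overall charge gives an oxidation state of +4 for platinum.
Pt sits in group 10, so the d-electron count is 10 − 4 = 6.
The spin state decides the count: a 5d ion has a large Δₒ and is invariably low-spin.
An octahedral low-spin d⁶ ion is t₂g⁶e_g⁰, giving 0 unpaired electrons.

0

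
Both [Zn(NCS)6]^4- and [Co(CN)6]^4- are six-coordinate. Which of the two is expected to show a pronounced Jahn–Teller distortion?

[Zn(NCS)6]^4-: Ligand charges: each isothiocyanate is −1. With an overall charge of −4 the zinc centre must be in the +2 oxidation state. Zinc is a group-12 element; Zn(II) is therefore d¹⁰. The d¹⁰ configuration leaves the e_g set evenly filled (or empty) — no strong Jahn–Teller driving force.
[Co(CN)6]^4-: Ligand charges: each cyanide is −1. With an overall charge of −4 the cobalt centre must be in the +2 oxidation state. Co sits in group 9, so the d-electron count is 9 − 2 = 7. Cyanide is a strong-field ligand (high in the spectrochemical series) for a first-row metal, so the complex is low-spin. The t₂g⁶e_g¹ (low-spin) configuration has an unevenly filled e_g set; the Jahn–Teller theorem predicts a tetragonal distortion (typically axial elongation) to lift the degeneracy.

[Co(CN)6]^4-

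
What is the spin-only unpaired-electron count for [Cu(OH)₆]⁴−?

Each hydroxide is −1; balancing the −4 overall charge requires Cu(II).
Copper is a group-11 element; Cu(II) is therefore d⁹.
In an octahedral field the d⁹ configuration is t₂g⁶e_g³ (only one arrangement possible), giving 1 unpaired electron.

1 unpaired electron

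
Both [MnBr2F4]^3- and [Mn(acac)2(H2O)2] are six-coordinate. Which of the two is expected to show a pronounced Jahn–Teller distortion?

[MnBr2F4]^3-

[MnBr2F4]^3-: Ligand charges: each bromide is −1; each fluoride is −1. With an overall charge of −3 the manganese centre must be in the +3 oxidation state. Manganese is a group-7 element; Mn(III) is therefore d⁴. Bromide and fluoride are weak-field ligands for a first-row metal, so the complex is high-spin. The t₂g³e_g¹ (high-spin) configuration has an unevenly filled e_g set; the Jahn–Teller theorem predicts a tetragonal distortion (typically axial elongation) to lift the degeneracy.
[Mn(acac)2(H2O)2]: Summing ligand charges against the 0 overall charge gives an oxidation state of +2 for manganese. Group 7 minus oxidation state 2 gives a d⁵ configuration. Acetylacetonate is a weak-field ligand for a first-row metal, so the complex is high-spin. The d⁵ configuration leaves the e_g set evenly filled (or empty) — no strong Jahn–Teller driving force.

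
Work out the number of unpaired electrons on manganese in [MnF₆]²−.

Ligand charges: each fluoride is −1. With an overall charge of −2 the manganese centre must be in the +4 oxidation state.
Manganese is a group-7 element; Mn(IV) is therefore d³.
In an octahedral field the d³ configuration is t₂g³e_g⁰ (only one arrangement possible), giving 3 unpaired electrons.

3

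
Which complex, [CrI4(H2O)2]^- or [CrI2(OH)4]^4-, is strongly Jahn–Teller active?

[CrI4(H2O)2]^-: Ligand charges: each iodide is −1; water is neutral. With an overall charge of −1 the chromium centre must be in the +3 oxidation state. Cr sits in group 6, so the d-electron count is 6 − 3 = 3. The d³ configuration leaves the e_g set evenly filled (or empty) — no strong Jahn–Teller driving force.
[CrI2(OH)4]^4-: Ligand charges: each iodide is −1; each hydroxide is −1. With an overall charge of −4 the chromium centre must be in the +2 oxidation state. Cr sits in group 6, so the d-electron count is 6 − 2 = 4. Hydroxide and iodide are weak-field ligands for a first-row metal, so the complex is high-spin. The t₂g³e_g¹ (high-spin) configuration has an unevenly filled e_g set; the Jahn–Teller theorem predicts a tetragonal distortion (typically axial elongation) to lift the degeneracy.

[CrI2(OH)4]^4-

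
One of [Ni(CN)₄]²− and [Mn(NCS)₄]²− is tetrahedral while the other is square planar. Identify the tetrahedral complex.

[Mn(NCS)₄]²−

For [Ni(CN)₄]²−: Each cyanide is −1; balancing the −2 overall charge requires Ni(II). Ni sits in group 10, so the d-electron count is 10 − 2 = 8. Cyanide is a strong-field ligand (high in the spectrochemical series). A 3d d⁸ ion with strong-field ligands gains enough CFSE to favour square planar over tetrahedral. → square planar.
For [Mn(NCS)₄]²−: Summing ligand charges against the −2 overall charge gives an oxidation state of +2 for manganese. Group 7 minus oxidation state 2 gives a d⁵ configuration. A high-spin d⁵ ion has zero CFSE in either geometry, so four ligands adopt the sterically favoured tetrahedral geometry. → tetrahedral.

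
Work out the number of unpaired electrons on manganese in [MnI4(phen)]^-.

Ligand charges: each iodide is −1; 1,10-phenanthroline is neutral. With an overall charge of −1 the manganese centre must be in the +3 oxidation state.
Mn sits in group 7, so the d-electron count is 7 − 3 = 4.
Counting donor atoms: 4×iodide (monodentate) → 4 donors; 1×1,10-phenanthroline (bidentate) → 2 donors. Coordination number = 6.
The spin state decides the count: Iodide is a weak-field ligand for a first-row metal, so the complex is high-spin.
An octahedral high-spin d⁴ ion is t₂g³e_g¹, giving 4 unpaired electrons.

4 unpaired electrons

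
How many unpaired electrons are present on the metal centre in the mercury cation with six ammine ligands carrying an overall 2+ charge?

Ligand charges: ammonia is neutral. With an overall charge of +2 the mercury centre must be in the +2 oxidation state.
Mercury is a group-12 element; Hg(II) is therefore d¹⁰.
In an octahedral field the d¹⁰ configuration is t₂g⁶e_g⁴, giving 0 unpaired electrons.

0 unpaired electrons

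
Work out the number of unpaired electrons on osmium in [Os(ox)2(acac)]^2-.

1 unpaired electron

Each oxalate is −2; each acetylacetonate is −1; balancing the −2 overall charge requires Os(III).
Os sits in group 8, so the d-electron count is 8 − 3 = 5.
Counting donor atoms: 2×oxalate (bidentate) → 4 donors; 1×acetylacetonate (bidentate) → 2 donors. Coordination number = 6.
The spin state decides the count: a 5d ion has a large Δₒ and is invariably low-spin.
An octahedral low-spin d⁵ ion is t₂g⁵e_g⁰, giving 1 unpaired electron.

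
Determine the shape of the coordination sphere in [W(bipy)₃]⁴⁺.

octahedral

2,2′-bipyridine is neutral; balancing the +4 overall charge requires W(IV).
Tungsten is a group-6 element; W(IV) is therefore d².
Counting donor atoms: 3×2,2′-bipyridine (bidentate) → 6 donors. Coordination number = 6.
Six donors around a single metal centre give an octahedral coordination sphere.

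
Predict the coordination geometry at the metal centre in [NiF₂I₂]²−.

Ligand charges: each fluoride is −1; each iodide is −1. With an overall charge of −2 the nickel centre must be in the +2 oxidation state.
Group 10 minus oxidation state 2 gives a d⁸ configuration.
With 4 monodentate ligands the coordination number is 4.
Fluoride and iodide are weak-field ligands.
With weak-field ligands the CFSE gain from square planar is small, so a 3d d⁸ ion takes the sterically preferred tetrahedral geometry.

tetrahedral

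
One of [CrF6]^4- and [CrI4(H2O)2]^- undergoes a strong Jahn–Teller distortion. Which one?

[CrF6]^4-: Each fluoride is −1; balancing the −4 overall charge requires Cr(II). Chromium is a group-6 element; Cr(II) is therefore d⁴. Fluoride is a weak-field ligand for a first-row metal, so the complex is high-spin. The t₂g³e_g¹ (high-spin) configuration has an unevenly filled e_g set; the Jahn–Teller theorem predicts a tetragonal distortion (typically axial elongation) to lift the degeneracy.
[CrI4(H2O)2]^-: Summing ligand charges against the −1 overall charge gives an oxidation state of +3 for chromium. Cr sits in group 6, so the d-electron count is 6 − 3 = 3. The d³ configuration leaves the e_g set evenly filled (or empty) — no strong Jahn–Teller driving force.

[CrF6]^4-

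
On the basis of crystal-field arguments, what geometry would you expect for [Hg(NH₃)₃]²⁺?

trigonal planar

Summing ligand charges against the +2 overall charge gives an oxidation state of +2 for mercury.
Hg sits in group 12, so the d-electron count is 12 − 2 = 10.
Coordination number: 3.
Three ligands around a d¹⁰ centre minimise repulsion in a trigonal-planar arrangement.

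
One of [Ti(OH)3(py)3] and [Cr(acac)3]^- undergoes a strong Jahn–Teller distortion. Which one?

[Ti(OH)3(py)3]: Summing ligand charges against the 0 overall charge gives an oxidation state of +3 for titanium. Titanium is a group-4 element; Ti(III) is therefore d¹. The d¹ configuration leaves the e_g set evenly filled (or empty) — no strong Jahn–Teller driving force.
[Cr(acac)3]^-: Ligand charges: each acetylacetonate is −1. With an overall charge of −1 the chromium centre must be in the +2 oxidation state. Chromium is a group-6 element; Cr(II) is therefore d⁴. Acetylacetonate is a weak-field ligand for a first-row metal, so the complex is high-spin. The t₂g³e_g¹ (high-spin) configuration has an unevenly filled e_g set; the Jahn–Teller theorem predicts a tetragonal distortion (typically axial elongation) to lift the degeneracy.

[Cr(acac)3]^-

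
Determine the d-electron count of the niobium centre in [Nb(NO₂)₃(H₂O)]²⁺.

Summing ligand charges against the +2 overall charge gives an oxidation state of +5 for niobium.
Nb sits in group 5, so the d-electron count is 5 − 5 = 0.

d0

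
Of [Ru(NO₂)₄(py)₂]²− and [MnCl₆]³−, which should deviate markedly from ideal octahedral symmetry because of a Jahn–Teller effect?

[MnCl₆]³−

[Ru(NO₂)₄(py)₂]²−: Summing ligand charges against the −2 overall charge gives an oxidation state of +2 for ruthenium. Group 8 minus oxidation state 2 gives a d⁶ configuration. A 4d ion has a large Δₒ and is invariably low-spin. The d⁶ configuration leaves the e_g set evenly filled (or empty) — no strong Jahn–Teller driving force.
[MnCl₆]³−: Ligand charges: each chloride is −1. With an overall charge of −3 the manganese centre must be in the +3 oxidation state. Mn sits in group 7, so the d-electron count is 7 − 3 = 4. Chloride is a weak-field ligand for a first-row metal, so the complex is high-spin. The t₂g³e_g¹ (high-spin) configuration has an unevenly filled e_g set; the Jahn–Teller theorem predicts a tetragonal distortion (typically axial elongation) to lift the degeneracy.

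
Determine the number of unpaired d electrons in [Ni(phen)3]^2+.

Summing ligand charges against the +2 overall charge gives an oxidation state of +2 for nickel.
Ni sits in group 10, so the d-electron count is 10 − 2 = 8.
Counting donor atoms: 3×1,10-phenanthroline (bidentate) → 6 donors. Coordination number = 6.
In an octahedral field the d⁸ configuration is t₂g⁶e_g² (only one arrangement possible), giving 2 unpaired electrons.

2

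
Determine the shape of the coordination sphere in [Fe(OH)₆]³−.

Ligand charges: each hydroxide is −1. With an overall charge of −3 the iron centre must be in the +3 oxidation state.
Fe sits in group 8, so the d-electron count is 8 − 3 = 5.
Coordination number: 6.
Six donors around a single metal centre give an octahedral coordination sphere.

octahedral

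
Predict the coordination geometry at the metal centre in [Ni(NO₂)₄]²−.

square planar

Each nitro (N-bound nitrite) is −1; balancing the −2 overall charge requires Ni(II).
Ni sits in group 10, so the d-electron count is 10 − 2 = 8.
Coordination number: 4.
Nitro (N-bound nitrite) is a strong-field ligand (high in the spectrochemical series).
A 3d d⁸ ion with strong-field ligands gains enough CFSE to favour square planar over tetrahedral.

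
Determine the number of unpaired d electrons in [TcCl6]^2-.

Ligand charges: each chloride is −1. With an overall charge of −2 the technetium centre must be in the +4 oxidation state.
Tc sits in group 7, so the d-electron count is 7 − 4 = 3.
In an octahedral field the d³ configuration is t₂g³e_g⁰ (only one arrangement possible), giving 3 unpaired electrons.

3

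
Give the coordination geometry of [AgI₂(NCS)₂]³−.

tetrahedral

Each iodide is −1; each isothiocyanate is −1; balancing the −3 overall charge requires Ag(I).
Ag sits in group 11, so the d-electron count is 11 − 1 = 10.
With 4 monodentate ligands the coordination number is 4.
A d¹⁰ ion has no crystal-field stabilisation preference between square planar and tetrahedral, so four ligands adopt the sterically favoured tetrahedral geometry.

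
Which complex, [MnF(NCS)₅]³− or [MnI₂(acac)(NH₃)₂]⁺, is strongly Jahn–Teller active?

[MnF(NCS)₅]³−: Ligand charges: each fluoride is −1; each isothiocyanate is −1. With an overall charge of −3 the manganese centre must be in the +3 oxidation state. Manganese is a group-7 element; Mn(III) is therefore d⁴. Fluoride and isothiocyanate are weak-field ligands for a first-row metal, so the complex is high-spin. The t₂g³e_g¹ (high-spin) configuration has an unevenly filled e_g set; the Jahn–Teller theorem predicts a tetragonal distortion (typically axial elongation) to lift the degeneracy.
[MnI₂(acac)(NH₃)₂]⁺: Ligand charges: each iodide is −1; each acetylacetonate is −1; ammonia is neutral. With an overall charge of +1 the manganese centre must be in the +4 oxidation state. Group 7 minus oxidation state 4 gives a d³ configuration. The d³ configuration leaves the e_g set evenly filled (or empty) — no strong Jahn–Teller driving force.

[MnF(NCS)₅]³−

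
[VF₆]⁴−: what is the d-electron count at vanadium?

d3

Each fluoride is −1; balancing the −4 overall charge requires V(II).
V sits in group 5, so the d-electron count is 5 − 2 = 3.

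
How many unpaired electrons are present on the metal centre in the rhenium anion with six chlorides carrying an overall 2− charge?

Ligand charges: each chloride is −1. With an overall charge of −2 the rhenium centre must be in the +4 oxidation state.
Rhenium is a group-7 element; Re(IV) is therefore d³.
In an octahedral field the d³ configuration is t₂g³e_g⁰ (only one arrangement possible), giving 3 unpaired electrons.

3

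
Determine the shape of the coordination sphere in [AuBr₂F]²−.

trigonal planar

Each bromide is −1; each fluoride is −1; balancing the −2 overall charge requires Au(I).
Gold is a group-11 element; Au(I) is therefore d¹⁰.
With 3 monodentate ligands the coordination number is 3.
Three ligands around a d¹⁰ centre minimise repulsion in a trigonal-planar arrangement.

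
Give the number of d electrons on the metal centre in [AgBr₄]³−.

d10

Ligand charges: each bromide is −1. With an overall charge of −3 the silver centre must be in the +1 oxidation state.
Ag sits in group 11, so the d-electron count is 11 − 1 = 10.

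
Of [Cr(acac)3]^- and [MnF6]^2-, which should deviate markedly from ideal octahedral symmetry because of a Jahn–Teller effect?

[Cr(acac)3]^-

[Cr(acac)3]^-: Summing ligand charges against the −1 overall charge gives an oxidation state of +2 for chromium. Group 6 minus oxidation state 2 gives a d⁴ configuration. Acetylacetonate is a weak-field ligand for a first-row metal, so the complex is high-spin. The t₂g³e_g¹ (high-spin) configuration has an unevenly filled e_g set; the Jahn–Teller theorem predicts a tetragonal distortion (typically axial elongation) to lift the degeneracy.
[MnF6]^2-: Each fluoride is −1; balancing the −2 overall charge requires Mn(IV). Manganese is a group-7 element; Mn(IV) is therefore d³. The d³ configuration leaves the e_g set evenly filled (or empty) — no strong Jahn–Teller driving force.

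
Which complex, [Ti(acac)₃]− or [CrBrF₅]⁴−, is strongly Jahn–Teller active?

[CrBrF₅]⁴−

[Ti(acac)₃]−: Each acetylacetonate is −1; balancing the −1 overall charge requires Ti(II). Group 4 minus oxidation state 2 gives a d² configuration. The d² configuration leaves the e_g set evenly filled (or empty) — no strong Jahn–Teller driving force.
[CrBrF₅]⁴−: Each bromide is −1; each fluoride is −1; balancing the −4 overall charge requires Cr(II). Group 6 minus oxidation state 2 gives a d⁴ configuration. Bromide and fluoride are weak-field ligands for a first-row metal, so the complex is high-spin. The t₂g³e_g¹ (high-spin) configuration has an unevenly filled e_g set; the Jahn–Teller theorem predicts a tetragonal distortion (typically axial elongation) to lift the degeneracy.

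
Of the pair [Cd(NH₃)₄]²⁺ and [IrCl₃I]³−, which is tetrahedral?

[Cd(NH₃)₄]²⁺

For [Cd(NH₃)₄]²⁺: Ligand charges: ammonia is neutral. With an overall charge of +2 the cadmium centre must be in the +2 oxidation state. Cadmium is a group-12 element; Cd(II) is therefore d¹⁰. A d¹⁰ ion has no crystal-field stabilisation preference between square planar and tetrahedral, so four ligands adopt the sterically favoured tetrahedral geometry. → tetrahedral.
For [IrCl₃I]³−: Ligand charges: each chloride is −1; each iodide is −1. With an overall charge of −3 the iridium centre must be in the +1 oxidation state. Ir sits in group 9, so the d-electron count is 9 − 1 = 8. A 5d d⁸ ion has a large crystal-field splitting; square planar leaves the high-energy d_{x²−y²} orbital empty and maximises CFSE. → square planar.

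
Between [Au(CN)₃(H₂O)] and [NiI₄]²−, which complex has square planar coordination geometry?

For [Au(CN)₃(H₂O)]: Summing ligand charges against the 0 overall charge gives an oxidation state of +3 for gold. Group 11 minus oxidation state 3 gives a d⁸ configuration. A 5d d⁸ ion has a large crystal-field splitting; square planar leaves the high-energy d_{x²−y²} orbital empty and maximises CFSE. → square planar.
For [NiI₄]²−: Summing ligand charges against the −2 overall charge gives an oxidation state of +2 for nickel. Nickel is a group-10 element; Ni(II) is therefore d⁸. Iodide is a weak-field ligand. With weak-field ligands the CFSE gain from square planar is small, so a 3d d⁸ ion takes the sterically preferred tetrahedral geometry. → tetrahedral.

[Au(CN)₃(H₂O)]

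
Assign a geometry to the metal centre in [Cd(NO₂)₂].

linear

Summing ligand charges against the 0 overall charge gives an oxidation state of +2 for cadmium.
Cadmium is a group-12 element; Cd(II) is therefore d¹⁰.
With 2 monodentate ligands the coordination number is 2.
A d¹⁰ ion with only two ligands adopts a linear arrangement (sp hybridisation; no CFSE preference).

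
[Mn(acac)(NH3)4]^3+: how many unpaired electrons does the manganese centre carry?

Each acetylacetonate is −1; ammonia is neutral; balancing the +3 overall charge requires Mn(IV).
Manganese is a group-7 element; Mn(IV) is therefore d³.
Counting donor atoms: 1×acetylacetonate (bidentate) → 2 donors; 4×ammonia (monodentate) → 4 donors. Coordination number = 6.
In an octahedral field the d³ configuration is t₂g³e_g⁰ (only one arrangement possible), giving 3 unpaired electrons.

3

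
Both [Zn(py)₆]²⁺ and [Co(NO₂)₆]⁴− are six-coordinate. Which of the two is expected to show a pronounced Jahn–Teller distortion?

[Zn(py)₆]²⁺: Summing ligand charges against the +2 overall charge gives an oxidation state of +2 for zinc. Zn sits in group 12, so the d-electron count is 12 − 2 = 10. The d¹⁰ configuration leaves the e_g set evenly filled (or empty) — no strong Jahn–Teller driving force.
[Co(NO₂)₆]⁴−: Each nitro (N-bound nitrite) is −1; balancing the −4 overall charge requires Co(II). Cobalt is a group-9 element; Co(II) is therefore d⁷. Nitro (N-bound nitrite) is a strong-field ligand (high in the spectrochemical series) for a first-row metal, so the complex is low-spin. The t₂g⁶e_g¹ (low-spin) configuration has an unevenly filled e_g set; the Jahn–Teller theorem predicts a tetragonal distortion (typically axial elongation) to lift the degeneracy.

[Co(NO₂)₆]⁴−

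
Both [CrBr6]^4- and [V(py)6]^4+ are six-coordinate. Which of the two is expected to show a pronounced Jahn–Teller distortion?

[CrBr6]^4-: Ligand charges: each bromide is −1. With an overall charge of −4 the chromium centre must be in the +2 oxidation state. Chromium is a group-6 element; Cr(II) is therefore d⁴. Bromide is a weak-field ligand for a first-row metal, so the complex is high-spin. The t₂g³e_g¹ (high-spin) configuration has an unevenly filled e_g set; the Jahn–Teller theorem predicts a tetragonal distortion (typically axial elongation) to lift the degeneracy.
[V(py)6]^4+: Pyridine is neutral; balancing the +4 overall charge requires V(IV). Vanadium is a group-5 element; V(IV) is therefore d¹. The d¹ configuration leaves the e_g set evenly filled (or empty) — no strong Jahn–Teller driving force.

[CrBr6]^4-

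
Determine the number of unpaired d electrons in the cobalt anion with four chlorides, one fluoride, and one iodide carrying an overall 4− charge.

Each chloride is −1; each fluoride is −1; each iodide is −1; balancing the −4 overall charge requires Co(II).
Group 9 minus oxidation state 2 gives a d⁷ configuration.
The spin state decides the count: Chloride, fluoride, and iodide are weak-field ligands for a first-row metal, so the complex is high-spin.
An octahedral high-spin d⁷ ion is t₂g⁵e_g², giving 3 unpaired electrons.

3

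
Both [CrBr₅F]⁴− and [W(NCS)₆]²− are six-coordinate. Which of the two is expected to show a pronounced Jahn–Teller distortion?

[CrBr₅F]⁴−: Summing ligand charges against the −4 overall charge gives an oxidation state of +2 for chromium. Group 6 minus oxidation state 2 gives a d⁴ configuration. Bromide and fluoride are weak-field ligands for a first-row metal, so the complex is high-spin. The t₂g³e_g¹ (high-spin) configuration has an unevenly filled e_g set; the Jahn–Teller theorem predicts a tetragonal distortion (typically axial elongation) to lift the degeneracy.
[W(NCS)₆]²−: Ligand charges: each isothiocyanate is −1. With an overall charge of −2 the tungsten centre must be in the +4 oxidation state. W sits in group 6, so the d-electron count is 6 − 4 = 2. The d² configuration leaves the e_g set evenly filled (or empty) — no strong Jahn–Teller driving force.

[CrBr₅F]⁴−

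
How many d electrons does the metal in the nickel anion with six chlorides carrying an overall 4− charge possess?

d8

Ligand charges: each chloride is −1. With an overall charge of −4 the nickel centre must be in the +2 oxidation state.
Group 10 minus oxidation state 2 gives a d⁸ configuration.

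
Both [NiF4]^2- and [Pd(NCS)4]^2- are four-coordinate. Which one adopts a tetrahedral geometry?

[NiF4]^2-

For [NiF4]^2-: Each fluoride is −1; balancing the −2 overall charge requires Ni(II). Group 10 minus oxidation state 2 gives a d⁸ configuration. Fluoride is a weak-field ligand. With weak-field ligands the CFSE gain from square planar is small, so a 3d d⁸ ion takes the sterically preferred tetrahedral geometry. → tetrahedral.
For [Pd(NCS)4]^2-: Each isothiocyanate is −1; balancing the −2 overall charge requires Pd(II). Pd sits in group 10, so the d-electron count is 10 − 2 = 8. A 4d d⁸ ion has a large crystal-field splitting; square planar leaves the high-energy d_{x²−y²} orbital empty and maximises CFSE. → square planar.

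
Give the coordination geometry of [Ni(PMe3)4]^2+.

square planar

Ligand charges: trimethylphosphine is neutral. With an overall charge of +2 the nickel centre must be in the +2 oxidation state.
Ni sits in group 10, so the d-electron count is 10 − 2 = 8.
With 4 monodentate ligands the coordination number is 4.
Trimethylphosphine is a strong-field ligand (high in the spectrochemical series).
A 3d d⁸ ion with strong-field ligands gains enough CFSE to favour square planar over tetrahedral.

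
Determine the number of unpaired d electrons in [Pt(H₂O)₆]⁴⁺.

0

Summing ligand charges against the +4 overall charge gives an oxidation state of +4 for platinum.
Group 10 minus oxidation state 4 gives a d⁶ configuration.
The spin state decides the count: a 5d ion has a large Δₒ and is invariably low-spin.
An octahedral low-spin d⁶ ion is t₂g⁶e_g⁰, giving 0 unpaired electrons.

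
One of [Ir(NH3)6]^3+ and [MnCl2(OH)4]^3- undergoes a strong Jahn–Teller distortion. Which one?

[MnCl2(OH)4]^3-

[Ir(NH3)6]^3+: Ligand charges: ammonia is neutral. With an overall charge of +3 the iridium centre must be in the +3 oxidation state. Iridium is a group-9 element; Ir(III) is therefore d⁶. A 5d ion has a large Δₒ and is invariably low-spin. The d⁶ configuration leaves the e_g set evenly filled (or empty) — no strong Jahn–Teller driving force.
[MnCl2(OH)4]^3-: Each chloride is −1; each hydroxide is −1; balancing the −3 overall charge requires Mn(III). Manganese is a group-7 element; Mn(III) is therefore d⁴. Chloride and hydroxide are weak-field ligands for a first-row metal, so the complex is high-spin. The t₂g³e_g¹ (high-spin) configuration has an unevenly filled e_g set; the Jahn–Teller theorem predicts a tetragonal distortion (typically axial elongation) to lift the degeneracy.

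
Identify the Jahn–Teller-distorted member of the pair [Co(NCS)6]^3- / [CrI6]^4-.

[Co(NCS)6]^3-: Ligand charges: each isothiocyanate is −1. With an overall charge of −3 the cobalt centre must be in the +3 oxidation state. Co sits in group 9, so the d-electron count is 9 − 3 = 6. Co(III) has an exceptionally large octahedral splitting and is low-spin with essentially every ligand except fluoride. The d⁶ configuration leaves the e_g set evenly filled (or empty) — no strong Jahn–Teller driving force.
[CrI6]^4-: Summing ligand charges against the −4 overall charge gives an oxidation state of +2 for chromium. Chromium is a group-6 element; Cr(II) is therefore d⁴. Iodide is a weak-field ligand for a first-row metal, so the complex is high-spin. The t₂g³e_g¹ (high-spin) configuration has an unevenly filled e_g set; the Jahn–Teller theorem predicts a tetragonal distortion (typically axial elongation) to lift the degeneracy.

[CrI6]^4-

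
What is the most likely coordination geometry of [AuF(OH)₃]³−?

Each fluoride is −1; each hydroxide is −1; balancing the −3 overall charge requires Au(I).
Group 11 minus oxidation state 1 gives a d¹⁰ configuration.
Coordination number: 4.
A d¹⁰ ion has no crystal-field stabilisation preference between square planar and tetrahedral, so four ligands adopt the sterically favoured tetrahedral geometry.

tetrahedral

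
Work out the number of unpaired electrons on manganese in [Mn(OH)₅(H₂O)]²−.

Ligand charges: each hydroxide is −1; water is neutral. With an overall charge of −2 the manganese centre must be in the +3 oxidation state.
Manganese is a group-7 element; Mn(III) is therefore d⁴.
The spin state decides the count: Hydroxide is a weak-field ligand for a first-row metal, so the complex is high-spin.
An octahedral high-spin d⁴ ion is t₂g³e_g¹, giving 4 unpaired electrons.

4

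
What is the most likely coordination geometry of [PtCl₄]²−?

Each chloride is −1; balancing the −2 overall charge requires Pt(II).
Pt sits in group 10, so the d-electron count is 10 − 2 = 8.
With 4 monodentate ligands the coordination number is 4.
A 5d d⁸ ion has a large crystal-field splitting; square planar leaves the high-energy d_{x²−y²} orbital empty and maximises CFSE.

square planar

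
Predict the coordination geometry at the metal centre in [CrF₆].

Summing ligand charges against the 0 overall charge gives an oxidation state of +6 for chromium.
Group 6 minus oxidation state 6 gives a d⁰ configuration.
With 6 monodentate ligands the coordination number is 6.
Six donors around a single metal centre give an octahedral coordination sphere.

octahedral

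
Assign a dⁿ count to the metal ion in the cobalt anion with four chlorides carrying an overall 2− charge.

Each chloride is −1; balancing the −2 overall charge requires Co(II).
Cobalt is a group-9 element; Co(II) is therefore d⁷.

d7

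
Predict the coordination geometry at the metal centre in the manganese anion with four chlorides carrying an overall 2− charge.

tetrahedral

Summing ligand charges against the −2 overall charge gives an oxidation state of +2 for manganese.
Group 7 minus oxidation state 2 gives a d⁵ configuration.
Coordination number: 4.
Chloride is a weak-field ligand.
A high-spin d⁵ ion has zero CFSE in either geometry, so four ligands adopt the sterically favoured tetrahedral geometry.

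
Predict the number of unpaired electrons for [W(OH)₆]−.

1

Ligand charges: each hydroxide is −1. With an overall charge of −1 the tungsten centre must be in the +5 oxidation state.
W sits in group 6, so the d-electron count is 6 − 5 = 1.
In an octahedral field the d¹ configuration is t₂g¹e_g⁰ (only one arrangement possible), giving 1 unpaired electron.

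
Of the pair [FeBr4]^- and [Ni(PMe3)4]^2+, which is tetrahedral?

[FeBr4]^-

For [FeBr4]^-: Ligand charges: each bromide is −1. With an overall charge of −1 the iron centre must be in the +3 oxidation state. Group 8 minus oxidation state 3 gives a d⁵ configuration. A high-spin d⁵ ion has zero CFSE in either geometry, so four ligands adopt the sterically favoured tetrahedral geometry. → tetrahedral.
For [Ni(PMe3)4]^2+: Ligand charges: trimethylphosphine is neutral. With an overall charge of +2 the nickel centre must be in the +2 oxidation state. Nickel is a group-10 element; Ni(II) is therefore d⁸. Trimethylphosphine is a strong-field ligand (high in the spectrochemical series). A 3d d⁸ ion with strong-field ligands gains enough CFSE to favour square planar over tetrahedral. → square planar.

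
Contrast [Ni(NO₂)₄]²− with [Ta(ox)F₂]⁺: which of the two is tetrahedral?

[Ta(ox)F₂]⁺

For [Ni(NO₂)₄]²−: Each nitro (N-bound nitrite) is −1; balancing the −2 overall charge requires Ni(II). Ni sits in group 10, so the d-electron count is 10 − 2 = 8. Nitro (N-bound nitrite) is a strong-field ligand (high in the spectrochemical series). A 3d d⁸ ion with strong-field ligands gains enough CFSE to favour square planar over tetrahedral. → square planar.
For [Ta(ox)F₂]⁺: Summing ligand charges against the +1 overall charge gives an oxidation state of +5 for tantalum. Ta sits in group 5, so the d-electron count is 5 − 5 = 0. A d⁰ ion has no crystal-field stabilisation preference between square planar and tetrahedral, so four ligands adopt the sterically favoured tetrahedral geometry. → tetrahedral.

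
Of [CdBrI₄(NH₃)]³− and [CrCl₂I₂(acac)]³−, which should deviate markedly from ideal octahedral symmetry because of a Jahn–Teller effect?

[CrCl₂I₂(acac)]³−

[CdBrI₄(NH₃)]³−: Each bromide is −1; each iodide is −1; ammonia is neutral; balancing the −3 overall charge requires Cd(II). Cadmium is a group-12 element; Cd(II) is therefore d¹⁰. The d¹⁰ configuration leaves the e_g set evenly filled (or empty) — no strong Jahn–Teller driving force.
[CrCl₂I₂(acac)]³−: Each chloride is −1; each iodide is −1; each acetylacetonate is −1; balancing the −3 overall charge requires Cr(II). Chromium is a group-6 element; Cr(II) is therefore d⁴. Acetylacetonate, chloride, and iodide are weak-field ligands for a first-row metal, so the complex is high-spin. The t₂g³e_g¹ (high-spin) configuration has an unevenly filled e_g set; the Jahn–Teller theorem predicts a tetragonal distortion (typically axial elongation) to lift the degeneracy.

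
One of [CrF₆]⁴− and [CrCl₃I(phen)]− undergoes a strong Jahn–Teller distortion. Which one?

[CrF₆]⁴−: Each fluoride is −1; balancing the −4 overall charge requires Cr(II). Chromium is a group-6 element; Cr(II) is therefore d⁴. Fluoride is a weak-field ligand for a first-row metal, so the complex is high-spin. The t₂g³e_g¹ (high-spin) configuration has an unevenly filled e_g set; the Jahn–Teller theorem predicts a tetragonal distortion (typically axial elongation) to lift the degeneracy.
[CrCl₃I(phen)]−: Ligand charges: each chloride is −1; each iodide is −1; 1,10-phenanthroline is neutral. With an overall charge of −1 the chromium centre must be in the +3 oxidation state. Group 6 minus oxidation state 3 gives a d³ configuration. The d³ configuration leaves the e_g set evenly filled (or empty) — no strong Jahn–Teller driving force.

[CrF₆]⁴−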